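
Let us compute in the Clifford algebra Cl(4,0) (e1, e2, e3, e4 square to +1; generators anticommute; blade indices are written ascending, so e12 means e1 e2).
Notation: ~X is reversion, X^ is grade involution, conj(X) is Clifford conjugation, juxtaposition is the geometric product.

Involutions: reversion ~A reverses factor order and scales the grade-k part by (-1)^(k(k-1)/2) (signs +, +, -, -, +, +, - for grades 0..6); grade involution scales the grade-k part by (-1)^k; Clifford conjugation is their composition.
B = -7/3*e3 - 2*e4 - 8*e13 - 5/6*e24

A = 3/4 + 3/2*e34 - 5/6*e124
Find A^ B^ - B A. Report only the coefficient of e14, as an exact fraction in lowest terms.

first term: 25/36*e1 + 19/4*e3 - 2*e4 + 5/3*e12 - 6*e13 + 12*e14 - 5/4*e23 - 5/8*e24 + 20/3*e234 - 35/18*e1234
second term: -25/36*e1 + 5/4*e3 - 5*e4 + 5/3*e12 - 6*e13 - 12*e14 + 5/4*e23 - 5/8*e24 + 20/3*e234 + 35/18*e1234
Answer: 24


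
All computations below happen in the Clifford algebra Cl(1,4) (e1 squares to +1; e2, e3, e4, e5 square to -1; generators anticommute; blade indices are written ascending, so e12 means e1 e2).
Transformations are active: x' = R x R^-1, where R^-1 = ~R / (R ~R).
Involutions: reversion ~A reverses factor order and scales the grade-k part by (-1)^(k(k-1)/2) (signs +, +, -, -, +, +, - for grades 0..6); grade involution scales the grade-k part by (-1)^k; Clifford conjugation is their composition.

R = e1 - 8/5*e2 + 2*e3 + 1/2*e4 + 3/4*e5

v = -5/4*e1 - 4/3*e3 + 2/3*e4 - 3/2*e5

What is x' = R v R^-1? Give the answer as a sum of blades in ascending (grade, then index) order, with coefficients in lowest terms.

~R = e1 - 8/5*e2 + 2*e3 + 1/2*e4 + 3/4*e5, and R ~R = -2549/400, so R^-1 = ~R / (-2549/400).
R v = 53/24 - 2*e12 + 7/6*e13 + 31/24*e14 - 9/16*e15 + 32/15*e23 - 16/15*e24 + 12/5*e25 + 2*e34 - 2*e35 - 5/4*e45
Answer: 17035/30588*e1 + 8480/7647*e2 - 404/7647*e3 - 7748/7647*e4 + 4997/5098*e5


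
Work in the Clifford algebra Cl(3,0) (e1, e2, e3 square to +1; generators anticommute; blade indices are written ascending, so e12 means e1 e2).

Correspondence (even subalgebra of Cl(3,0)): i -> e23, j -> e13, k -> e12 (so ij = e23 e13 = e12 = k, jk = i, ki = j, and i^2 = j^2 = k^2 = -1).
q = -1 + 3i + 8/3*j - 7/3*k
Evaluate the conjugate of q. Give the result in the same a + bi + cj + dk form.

In blades: q = -1 - 7/3*e12 + 8/3*e13 + 3*e23.
Quaternion conjugation is reversion on the even subalgebra: the scalar is fixed and every grade-2 blade flips sign, giving -1 + 7/3*e12 - 8/3*e13 - 3*e23; translating back:
Answer: -1 - 3i - 8/3*j + 7/3*k


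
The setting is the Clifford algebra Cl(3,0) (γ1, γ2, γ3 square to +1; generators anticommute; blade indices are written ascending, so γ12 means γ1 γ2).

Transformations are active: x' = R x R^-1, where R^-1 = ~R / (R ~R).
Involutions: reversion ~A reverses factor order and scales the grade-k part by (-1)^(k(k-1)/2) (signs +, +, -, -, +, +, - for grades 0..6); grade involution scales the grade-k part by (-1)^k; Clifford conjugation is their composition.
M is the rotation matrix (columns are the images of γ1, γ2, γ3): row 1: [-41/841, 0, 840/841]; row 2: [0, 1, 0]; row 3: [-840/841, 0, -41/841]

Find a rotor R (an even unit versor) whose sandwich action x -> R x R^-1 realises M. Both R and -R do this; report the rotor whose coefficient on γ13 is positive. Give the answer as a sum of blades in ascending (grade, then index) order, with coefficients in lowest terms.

Method: write R = a + b12*γ12 + b13*γ13 + b23*γ23 with a^2 + b12^2 + b13^2 + b23^2 = 1 (so R^-1 = ~R). Expanding the columns R e_j ~R gives tr M = 4a^2 - 1 and, from the antisymmetric part, M21 - M12 = -4a*b12, M13 - M31 = 4a*b13, M32 - M23 = -4a*b23.
Here tr M = 759/841, so a^2 = (1 + tr M)/4 = 400/841 and a = ±20/29. Taking a = 20/29: M21 - M12 = 0, M13 - M31 = 1680/841, M32 - M23 = 0, giving b12 = 0, b13 = 21/29, b23 = 0, i.e. R = 20/29 + 21/29*γ13.
Its γ13 coefficient is already positive.
Answer: 20/29 + 21/29*γ13. Key observation: the double cover Spin(3) -> SO(3) sends R and -R to the same matrix (trace 759/841 here), so the stated sign of the γ13 coefficient is what selects one sheet.


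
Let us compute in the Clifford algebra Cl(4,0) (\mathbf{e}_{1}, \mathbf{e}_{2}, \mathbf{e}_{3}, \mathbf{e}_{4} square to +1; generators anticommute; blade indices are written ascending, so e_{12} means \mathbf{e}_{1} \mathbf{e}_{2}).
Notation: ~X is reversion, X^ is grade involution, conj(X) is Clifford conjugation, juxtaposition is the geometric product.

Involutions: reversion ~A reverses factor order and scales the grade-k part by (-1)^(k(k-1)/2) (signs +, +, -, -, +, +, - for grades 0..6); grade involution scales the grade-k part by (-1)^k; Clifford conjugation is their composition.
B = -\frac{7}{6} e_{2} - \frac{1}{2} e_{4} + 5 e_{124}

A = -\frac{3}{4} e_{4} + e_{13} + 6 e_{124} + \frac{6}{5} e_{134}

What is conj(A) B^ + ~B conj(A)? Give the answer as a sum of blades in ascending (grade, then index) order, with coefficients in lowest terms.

first term: \frac{243}{8} - \frac{3}{4} e_{12} + \frac{3}{5} e_{13} - 7 e_{14} - 6 e_{23} - \frac{7}{8} e_{24} + \frac{7}{6} e_{123} - \frac{1}{2} e_{134} + 5 e_{234} + \frac{7}{5} e_{1234}
second term: \frac{237}{8} - \frac{27}{4} e_{12} - \frac{3}{5} e_{13} + 7 e_{14} + 6 e_{23} - \frac{7}{8} e_{24} - \frac{7}{6} e_{123} + \frac{1}{2} e_{134} - 5 e_{234} + \frac{7}{5} e_{1234}
Answer: 60 - \frac{15}{2} e_{12} - \frac{7}{4} e_{24} + \frac{14}{5} e_{1234}


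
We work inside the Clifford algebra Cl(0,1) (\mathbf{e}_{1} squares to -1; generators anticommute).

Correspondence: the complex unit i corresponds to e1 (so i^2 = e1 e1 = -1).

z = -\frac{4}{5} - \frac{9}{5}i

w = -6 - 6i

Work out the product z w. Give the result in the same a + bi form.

In blades: z = -\frac{4}{5} - \frac{9}{5} e_{1}, w = -6 - 6 e_{1}.
Distribute z over w term by term (generator squares from the signature, products reordered to ascending indices): (-\frac{4}{5})*w = \frac{24}{5} + \frac{24}{5} e_{1}; (-\frac{9}{5} e_{1})*w = -\frac{54}{5} + \frac{54}{5} e_{1}.
Sum: -6 + \frac{78}{5} e_{1}; translating back through the correspondence:
Answer: -6 + \frac{78}{5}i


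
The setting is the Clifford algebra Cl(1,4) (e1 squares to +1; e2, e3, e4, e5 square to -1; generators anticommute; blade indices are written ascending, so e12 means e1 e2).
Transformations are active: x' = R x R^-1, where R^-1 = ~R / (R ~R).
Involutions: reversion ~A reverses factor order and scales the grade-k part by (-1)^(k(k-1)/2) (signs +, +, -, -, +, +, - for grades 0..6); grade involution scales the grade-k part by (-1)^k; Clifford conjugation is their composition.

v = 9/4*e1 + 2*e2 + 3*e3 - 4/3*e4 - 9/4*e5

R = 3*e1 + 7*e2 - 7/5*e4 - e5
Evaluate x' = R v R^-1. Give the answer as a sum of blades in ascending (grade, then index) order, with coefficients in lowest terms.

~R = 3*e1 + 7*e2 - 7/5*e4 - e5, and R ~R = -1074/25, so R^-1 = ~R / (-1074/25).
R v = -341/30 - 39/4*e12 + 9*e13 - 17/20*e14 - 9/2*e15 + 21*e23 - 98/15*e24 - 55/4*e25 + 21/5*e34 + 3*e35 + 109/60*e45
Answer: -1423/2148*e1 + 5491/3222*e2 - 3*e3 + 1909/3222*e4 + 11089/6444*e5


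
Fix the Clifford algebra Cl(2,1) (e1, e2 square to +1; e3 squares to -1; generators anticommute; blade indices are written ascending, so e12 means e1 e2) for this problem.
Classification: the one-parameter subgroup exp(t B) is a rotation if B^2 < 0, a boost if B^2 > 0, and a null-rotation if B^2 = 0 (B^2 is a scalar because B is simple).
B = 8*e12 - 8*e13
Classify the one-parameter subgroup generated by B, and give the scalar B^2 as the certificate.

B^2 term by term: the squares give (8)^2*(e12)^2 + (-8)^2*(e13)^2 = 64*(-1) + 64*(+1) = 0 (each basis 2-blade squares to minus the product of its generators' squares); cross terms between blades sharing an index anticommute and cancel. So B^2 = 0.
Answer: null-rotation, certificate B^2 = 0. Why this suffices: the scalar 0 survives any versor conjugation, so its sign alone determines the class however B is presented.


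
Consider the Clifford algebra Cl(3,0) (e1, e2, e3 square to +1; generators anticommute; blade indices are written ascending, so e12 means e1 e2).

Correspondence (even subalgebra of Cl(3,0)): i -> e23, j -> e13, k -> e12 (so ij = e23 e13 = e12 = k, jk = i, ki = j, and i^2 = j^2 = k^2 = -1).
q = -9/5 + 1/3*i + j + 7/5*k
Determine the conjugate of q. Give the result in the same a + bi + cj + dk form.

In blades: q = -9/5 + 7/5*e12 + e13 + 1/3*e23.
Quaternion conjugation is reversion on the even subalgebra: the scalar is fixed and every grade-2 blade flips sign, giving -9/5 - 7/5*e12 - e13 - 1/3*e23; translating back:
Answer: -9/5 - 1/3*i - j - 7/5*k


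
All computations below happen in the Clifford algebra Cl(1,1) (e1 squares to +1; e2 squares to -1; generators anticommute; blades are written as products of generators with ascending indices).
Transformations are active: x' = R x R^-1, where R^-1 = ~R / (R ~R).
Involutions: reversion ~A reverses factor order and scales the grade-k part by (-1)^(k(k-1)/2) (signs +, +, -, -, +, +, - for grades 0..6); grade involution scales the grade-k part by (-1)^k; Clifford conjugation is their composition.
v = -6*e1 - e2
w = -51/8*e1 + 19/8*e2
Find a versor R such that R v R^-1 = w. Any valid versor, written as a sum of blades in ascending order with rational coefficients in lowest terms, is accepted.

Equal squares first: v^2 = w^2 = 35. Then v + w = -99/8*e1 + 11/8*e2 is a versor taking v to w, provided it is invertible.
Answer: -99/8*e1 + 11/8*e2


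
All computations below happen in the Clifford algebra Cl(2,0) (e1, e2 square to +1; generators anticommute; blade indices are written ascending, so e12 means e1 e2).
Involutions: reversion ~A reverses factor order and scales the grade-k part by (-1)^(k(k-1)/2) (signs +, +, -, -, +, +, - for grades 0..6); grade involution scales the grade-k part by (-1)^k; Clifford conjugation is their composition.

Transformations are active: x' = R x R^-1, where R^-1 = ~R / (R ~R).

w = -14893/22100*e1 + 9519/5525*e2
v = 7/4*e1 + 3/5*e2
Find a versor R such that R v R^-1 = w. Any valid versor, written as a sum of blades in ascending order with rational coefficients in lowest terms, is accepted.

The midline construction: v and w both square to 1369/400, so reflecting in their sum 11891/11050*e1 + 12834/5525*e2 exchanges them.
Answer: 11891/11050*e1 + 12834/5525*e2


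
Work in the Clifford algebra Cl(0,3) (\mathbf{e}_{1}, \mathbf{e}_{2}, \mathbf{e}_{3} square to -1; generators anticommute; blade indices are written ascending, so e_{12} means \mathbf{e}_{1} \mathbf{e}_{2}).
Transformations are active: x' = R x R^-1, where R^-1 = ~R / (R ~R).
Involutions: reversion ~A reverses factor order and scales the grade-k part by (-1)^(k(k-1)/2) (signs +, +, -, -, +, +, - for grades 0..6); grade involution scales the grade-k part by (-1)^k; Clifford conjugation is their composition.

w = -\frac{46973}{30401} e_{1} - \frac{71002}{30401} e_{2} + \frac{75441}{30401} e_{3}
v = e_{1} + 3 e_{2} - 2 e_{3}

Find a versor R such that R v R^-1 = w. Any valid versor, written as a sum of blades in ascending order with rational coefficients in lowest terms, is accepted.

A norm check does it: q(v) = q(w) = -14, hence R = v + w = -\frac{16572}{30401} e_{1} + \frac{20201}{30401} e_{2} + \frac{14639}{30401} e_{3} realises the map — parallel part kept, (v - w)/2 negated, v carried to w.
Answer: -\frac{16572}{30401} e_{1} + \frac{20201}{30401} e_{2} + \frac{14639}{30401} e_{3}


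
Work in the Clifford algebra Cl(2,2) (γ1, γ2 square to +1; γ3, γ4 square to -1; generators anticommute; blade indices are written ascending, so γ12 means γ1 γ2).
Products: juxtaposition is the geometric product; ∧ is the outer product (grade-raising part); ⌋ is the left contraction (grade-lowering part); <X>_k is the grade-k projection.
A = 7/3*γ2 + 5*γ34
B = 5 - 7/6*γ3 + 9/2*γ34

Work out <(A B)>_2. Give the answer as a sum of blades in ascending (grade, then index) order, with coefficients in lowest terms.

step 1: -45/2 + 35/3*γ2 - 35/6*γ4 - 49/18*γ23 + 25*γ34 + 21/2*γ234
step 2: -49/18*γ23 + 25*γ34
Answer: -49/18*γ23 + 25*γ34


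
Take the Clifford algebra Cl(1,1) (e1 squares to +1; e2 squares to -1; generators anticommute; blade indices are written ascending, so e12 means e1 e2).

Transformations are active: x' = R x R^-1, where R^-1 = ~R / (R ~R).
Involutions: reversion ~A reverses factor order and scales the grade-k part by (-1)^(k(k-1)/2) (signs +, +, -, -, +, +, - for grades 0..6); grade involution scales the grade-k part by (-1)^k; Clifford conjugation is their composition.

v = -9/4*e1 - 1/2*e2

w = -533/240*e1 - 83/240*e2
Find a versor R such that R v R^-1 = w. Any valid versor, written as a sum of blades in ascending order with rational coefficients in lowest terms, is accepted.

A norm check does it: q(v) = q(w) = 77/16, hence R = v + w = -1073/240*e1 - 203/240*e2 realises the map — parallel part kept, (v - w)/2 negated, v carried to w.
Answer: -1073/240*e1 - 203/240*e2


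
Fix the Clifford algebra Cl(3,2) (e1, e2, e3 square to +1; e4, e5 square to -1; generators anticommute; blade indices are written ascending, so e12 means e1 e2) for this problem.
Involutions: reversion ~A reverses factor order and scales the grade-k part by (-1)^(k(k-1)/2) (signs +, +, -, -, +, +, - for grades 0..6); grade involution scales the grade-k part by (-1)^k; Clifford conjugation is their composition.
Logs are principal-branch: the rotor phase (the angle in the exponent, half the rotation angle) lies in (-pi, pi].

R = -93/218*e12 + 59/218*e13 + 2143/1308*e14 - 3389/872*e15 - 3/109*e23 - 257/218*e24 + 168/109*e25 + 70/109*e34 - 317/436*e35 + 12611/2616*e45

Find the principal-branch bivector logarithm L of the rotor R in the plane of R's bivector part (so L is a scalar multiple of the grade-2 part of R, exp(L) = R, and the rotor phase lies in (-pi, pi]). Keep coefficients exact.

The scalar part of R is 0, which fixes the principal-branch rotor phase; the unit plane is then the bivector part divided by the sine of that phase, and L is that plane scaled by the phase.
Concretely: cos(phase) = 0 gives phase = ±pi/2, and since phase/sin(phase) is even the sign is immaterial: L = (phase/sin(phase)) * <R>_2 = (pi/2) * <R>_2.
Answer: -93*pi/436*e12 + 59*pi/436*e13 + 2143*pi/2616*e14 - 3389*pi/1744*e15 - 3*pi/218*e23 - 257*pi/436*e24 + 84*pi/109*e25 + 35*pi/109*e34 - 317*pi/872*e35 + 12611*pi/5232*e45


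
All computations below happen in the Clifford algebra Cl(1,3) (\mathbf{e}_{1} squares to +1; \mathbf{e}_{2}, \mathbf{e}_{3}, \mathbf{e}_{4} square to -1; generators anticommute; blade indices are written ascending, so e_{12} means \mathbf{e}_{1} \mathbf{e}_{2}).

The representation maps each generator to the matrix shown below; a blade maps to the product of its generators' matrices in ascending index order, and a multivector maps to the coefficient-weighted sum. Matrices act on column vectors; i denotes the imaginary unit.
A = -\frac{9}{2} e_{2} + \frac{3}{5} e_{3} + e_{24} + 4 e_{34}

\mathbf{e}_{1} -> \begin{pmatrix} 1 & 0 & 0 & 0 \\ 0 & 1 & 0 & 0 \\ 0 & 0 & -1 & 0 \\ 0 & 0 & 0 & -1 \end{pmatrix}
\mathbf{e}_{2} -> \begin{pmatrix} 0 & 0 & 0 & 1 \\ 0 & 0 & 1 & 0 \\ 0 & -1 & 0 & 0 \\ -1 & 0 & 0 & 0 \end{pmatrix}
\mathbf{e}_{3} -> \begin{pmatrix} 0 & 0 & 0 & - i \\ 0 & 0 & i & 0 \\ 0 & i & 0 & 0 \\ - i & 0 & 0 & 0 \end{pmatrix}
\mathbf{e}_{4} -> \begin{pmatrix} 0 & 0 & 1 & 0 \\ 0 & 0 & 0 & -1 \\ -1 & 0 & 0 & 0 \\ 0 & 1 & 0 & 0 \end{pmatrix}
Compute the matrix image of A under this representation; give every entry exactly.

Bivector images (products of the table entries): rho(e_{24}) = rho(\mathbf{e}_{2})rho(\mathbf{e}_{4}) = \begin{pmatrix} 0 & 1 & 0 & 0 \\ -1 & 0 & 0 & 0 \\ 0 & 0 & 0 & 1 \\ 0 & 0 & -1 & 0 \end{pmatrix}; rho(e_{34}) = rho(\mathbf{e}_{3})rho(\mathbf{e}_{4}) = \begin{pmatrix} 0 & - i & 0 & 0 \\ - i & 0 & 0 & 0 \\ 0 & 0 & 0 & - i \\ 0 & 0 & - i & 0 \end{pmatrix}.
M = (-\frac{9}{2})*rho(e_{2}) + (\frac{3}{5})*rho(e_{3}) + (1)*rho(e_{24}) + (4)*rho(e_{34}), summed entrywise:
Answer: \begin{pmatrix} 0 & 1 - 4 i & 0 & - \frac{9}{2} - \frac{3 i}{5} \\ -1 - 4 i & 0 & - \frac{9}{2} + \frac{3 i}{5} & 0 \\ 0 & \frac{9}{2} + \frac{3 i}{5} & 0 & 1 - 4 i \\ \frac{9}{2} - \frac{3 i}{5} & 0 & -1 - 4 i & 0 \end{pmatrix}


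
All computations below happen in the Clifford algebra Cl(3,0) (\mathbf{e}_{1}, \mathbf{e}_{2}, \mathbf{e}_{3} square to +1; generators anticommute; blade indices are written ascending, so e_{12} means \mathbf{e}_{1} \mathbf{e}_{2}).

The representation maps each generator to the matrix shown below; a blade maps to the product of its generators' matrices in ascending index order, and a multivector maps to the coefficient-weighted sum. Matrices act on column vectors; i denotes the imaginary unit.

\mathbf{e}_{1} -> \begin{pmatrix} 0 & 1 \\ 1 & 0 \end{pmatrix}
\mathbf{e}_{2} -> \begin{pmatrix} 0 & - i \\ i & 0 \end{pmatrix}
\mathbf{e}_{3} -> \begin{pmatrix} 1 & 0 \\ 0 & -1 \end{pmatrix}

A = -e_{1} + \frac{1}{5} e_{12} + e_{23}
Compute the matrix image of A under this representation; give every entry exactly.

Bivector images (products of the table entries): rho(e_{12}) = rho(\mathbf{e}_{1})rho(\mathbf{e}_{2}) = \begin{pmatrix} i & 0 \\ 0 & - i \end{pmatrix}; rho(e_{23}) = rho(\mathbf{e}_{2})rho(\mathbf{e}_{3}) = \begin{pmatrix} 0 & i \\ i & 0 \end{pmatrix}.
M = (-1)*rho(e_{1}) + (\frac{1}{5})*rho(e_{12}) + (1)*rho(e_{23}), summed entrywise:
Answer: \begin{pmatrix} \frac{i}{5} & -1 + i \\ -1 + i & - \frac{i}{5} \end{pmatrix}


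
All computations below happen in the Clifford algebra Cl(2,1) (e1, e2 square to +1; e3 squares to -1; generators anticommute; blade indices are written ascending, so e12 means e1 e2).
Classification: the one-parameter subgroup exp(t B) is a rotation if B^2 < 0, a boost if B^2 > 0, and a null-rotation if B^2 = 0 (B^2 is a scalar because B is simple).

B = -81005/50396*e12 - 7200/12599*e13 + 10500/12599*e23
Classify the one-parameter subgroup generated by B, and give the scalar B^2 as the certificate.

B^2 term by term: the squares give (-81005/50396)^2*(e12)^2 + (-7200/12599)^2*(e13)^2 + (10500/12599)^2*(e23)^2 = 6561810025/2539756816*(-1) + 51840000/158734801*(+1) + 110250000/158734801*(+1) = -25/16 (each basis 2-blade squares to minus the product of its generators' squares); cross terms between blades sharing an index anticommute and cancel. So B^2 = -25/16.
Answer: rotation, certificate B^2 = -25/16. Because -25/16 is invariant under every versor sandwich, the classification follows from its sign alone.


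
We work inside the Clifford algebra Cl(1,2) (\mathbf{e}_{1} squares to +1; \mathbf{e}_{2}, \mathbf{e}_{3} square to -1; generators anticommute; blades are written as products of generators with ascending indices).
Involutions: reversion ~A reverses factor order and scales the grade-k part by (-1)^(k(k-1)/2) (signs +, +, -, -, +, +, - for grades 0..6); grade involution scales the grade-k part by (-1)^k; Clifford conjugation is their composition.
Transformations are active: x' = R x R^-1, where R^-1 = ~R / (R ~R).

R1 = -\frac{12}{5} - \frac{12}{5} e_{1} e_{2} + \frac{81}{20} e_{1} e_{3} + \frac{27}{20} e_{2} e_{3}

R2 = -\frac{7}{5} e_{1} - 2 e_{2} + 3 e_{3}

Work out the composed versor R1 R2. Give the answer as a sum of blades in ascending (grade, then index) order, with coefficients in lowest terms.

Distribute over the terms of R2 (each basis-blade product reordered to ascending indices, repeated generators contracted through their squares):
R1 (-\frac{7}{5} e_{1}) = \frac{84}{25} e_{1} - \frac{84}{25} e_{2} + \frac{567}{100} e_{3} - \frac{189}{100} e_{1} e_{2} e_{3}
R1 (-2 e_{2}) = -\frac{24}{5} e_{1} + \frac{24}{5} e_{2} - \frac{27}{10} e_{3} + \frac{81}{10} e_{1} e_{2} e_{3}
R1 (3 e_{3}) = -\frac{243}{20} e_{1} - \frac{81}{20} e_{2} - \frac{36}{5} e_{3} - \frac{36}{5} e_{1} e_{2} e_{3}
Summing the partial products and collecting blades:
Answer: -\frac{1359}{100} e_{1} - \frac{261}{100} e_{2} - \frac{423}{100} e_{3} - \frac{99}{100} e_{1} e_{2} e_{3}


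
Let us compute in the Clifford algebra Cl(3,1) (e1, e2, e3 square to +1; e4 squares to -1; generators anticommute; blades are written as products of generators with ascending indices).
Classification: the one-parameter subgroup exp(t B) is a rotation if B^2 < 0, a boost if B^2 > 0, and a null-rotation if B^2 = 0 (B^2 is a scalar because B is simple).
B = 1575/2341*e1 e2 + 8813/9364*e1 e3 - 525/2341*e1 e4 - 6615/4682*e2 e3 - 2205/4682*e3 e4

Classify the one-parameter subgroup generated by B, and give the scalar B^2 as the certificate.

B^2 term by term: the squares give (1575/2341)^2*(e1 e2)^2 + (8813/9364)^2*(e1 e3)^2 + (-525/2341)^2*(e1 e4)^2 + (-6615/4682)^2*(e2 e3)^2 + (-2205/4682)^2*(e3 e4)^2 = 2480625/5480281*(-1) + 77668969/87684496*(-1) + 275625/5480281*(+1) + 43758225/21921124*(-1) + 4862025/21921124*(+1) = -49/16 (each basis 2-blade squares to minus the product of its generators' squares); cross terms between blades sharing an index anticommute and cancel; the commuting (index-disjoint) pairs give grade-4 terms 2*c*c'*(blade product), which cancel blade by blade — e1 e2 e3 e4: -3472875/5480281 + 3472875/5480281 = 0 — confirming B is simple. So B^2 = -49/16.
Answer: rotation, certificate B^2 = -49/16. The invariant at work: B^2 = -49/16 is unchanged by conjugation, hence its sign classifies the subgroup whatever basis B is written in.


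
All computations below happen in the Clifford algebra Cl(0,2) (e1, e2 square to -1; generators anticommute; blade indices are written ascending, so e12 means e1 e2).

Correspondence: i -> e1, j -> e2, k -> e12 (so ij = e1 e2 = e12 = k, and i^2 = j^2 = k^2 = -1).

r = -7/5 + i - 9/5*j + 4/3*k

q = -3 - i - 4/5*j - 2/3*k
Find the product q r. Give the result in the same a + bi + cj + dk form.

In blades: q = -3 - e1 - 4/5*e2 - 2/3*e12, r = -7/5 + e1 - 9/5*e2 + 4/3*e12.
Distribute q over r term by term (generator squares from the signature, products reordered to ascending indices): (-3)*r = 21/5 - 3*e1 + 27/5*e2 - 4*e12; (-e1)*r = 1 + 7/5*e1 + 4/3*e2 + 9/5*e12; (-4/5*e2)*r = -36/25 - 16/15*e1 + 28/25*e2 + 4/5*e12; (-2/3*e12)*r = 8/9 - 6/5*e1 - 2/3*e2 + 14/15*e12.
Sum: 1046/225 - 58/15*e1 + 539/75*e2 - 7/15*e12; translating back through the correspondence:
Answer: 1046/225 - 58/15*i + 539/75*j - 7/15*k


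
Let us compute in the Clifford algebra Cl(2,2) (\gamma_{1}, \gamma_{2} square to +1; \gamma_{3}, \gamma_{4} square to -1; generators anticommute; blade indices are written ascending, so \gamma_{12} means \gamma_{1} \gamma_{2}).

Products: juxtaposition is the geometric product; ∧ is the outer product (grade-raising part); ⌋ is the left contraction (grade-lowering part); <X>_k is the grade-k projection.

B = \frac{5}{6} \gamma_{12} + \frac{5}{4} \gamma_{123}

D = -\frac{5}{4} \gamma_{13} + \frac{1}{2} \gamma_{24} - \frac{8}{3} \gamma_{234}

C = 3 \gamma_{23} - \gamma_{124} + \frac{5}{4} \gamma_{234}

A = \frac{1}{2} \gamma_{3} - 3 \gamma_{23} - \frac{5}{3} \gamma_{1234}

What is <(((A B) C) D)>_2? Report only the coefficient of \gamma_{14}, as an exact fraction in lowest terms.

step 1: -\frac{15}{4} \gamma_{1} + \frac{25}{12} \gamma_{4} - \frac{5}{8} \gamma_{12} + \frac{5}{2} \gamma_{13} + \frac{25}{18} \gamma_{34} + \frac{5}{12} \gamma_{123}
step 2: \frac{5}{4} \gamma_{1} - \frac{125}{72} \gamma_{2} - \frac{5}{8} \gamma_{4} + \frac{115}{12} \gamma_{12} - \frac{15}{8} \gamma_{13} + \frac{25}{48} \gamma_{14} - \frac{125}{48} \gamma_{23} + \frac{95}{12} \gamma_{24} + \frac{5}{12} \gamma_{34} - \frac{355}{36} \gamma_{123} + \frac{25}{8} \gamma_{124} - \frac{25}{32} \gamma_{134} + \frac{15}{4} \gamma_{234} - \frac{75}{16} \gamma_{1234}
step 3: \frac{1565}{96} - \frac{175}{16} \gamma_{1} - \frac{415}{36} \gamma_{2} + \frac{2545}{144} \gamma_{3} + \frac{8125}{1152} \gamma_{4} - \frac{325}{64} \gamma_{12} + \frac{1025}{96} \gamma_{13} + \frac{13205}{432} \gamma_{14} + \frac{485}{48} \gamma_{23} - \frac{375}{64} \gamma_{24} + \frac{9125}{1728} \gamma_{34} - \frac{25}{64} \gamma_{123} + \frac{165}{16} \gamma_{124} - \frac{635}{32} \gamma_{134} + \frac{125}{32} \gamma_{234} + \frac{15}{2} \gamma_{1234}
step 4: -\frac{325}{64} \gamma_{12} + \frac{1025}{96} \gamma_{13} + \frac{13205}{432} \gamma_{14} + \frac{485}{48} \gamma_{23} - \frac{375}{64} \gamma_{24} + \frac{9125}{1728} \gamma_{34}
Answer: \frac{13205}{432}


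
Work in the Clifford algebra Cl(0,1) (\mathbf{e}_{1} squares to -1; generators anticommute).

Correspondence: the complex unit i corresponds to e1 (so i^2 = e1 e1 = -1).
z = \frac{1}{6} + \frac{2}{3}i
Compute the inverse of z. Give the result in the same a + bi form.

In blades: z = \frac{1}{6} + \frac{2}{3} e_{1}.
With qbar = \frac{1}{6} - \frac{2}{3} e_{1} (scalar fixed, mapped units negated), z qbar = \frac{17}{36} (the sum of squared coefficients), so z^-1 = qbar / (\frac{17}{36}) = \frac{6}{17} - \frac{24}{17} e_{1}; translating back:
Answer: \frac{6}{17} - \frac{24}{17}i


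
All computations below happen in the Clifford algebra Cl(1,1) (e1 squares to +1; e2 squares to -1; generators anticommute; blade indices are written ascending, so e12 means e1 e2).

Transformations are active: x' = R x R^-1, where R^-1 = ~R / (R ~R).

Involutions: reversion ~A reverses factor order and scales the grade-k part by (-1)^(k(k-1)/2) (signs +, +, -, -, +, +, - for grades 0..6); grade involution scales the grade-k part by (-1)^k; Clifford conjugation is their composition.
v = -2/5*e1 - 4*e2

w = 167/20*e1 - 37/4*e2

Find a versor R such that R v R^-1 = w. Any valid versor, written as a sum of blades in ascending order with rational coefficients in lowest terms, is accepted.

Construction: equal norms (both -396/25) license R = v + w = 159/20*e1 - 53/4*e2 — nothing changes along that direction, while (v - w)/2 changes sign, so v maps onto w.
Answer: 159/20*e1 - 53/4*e2


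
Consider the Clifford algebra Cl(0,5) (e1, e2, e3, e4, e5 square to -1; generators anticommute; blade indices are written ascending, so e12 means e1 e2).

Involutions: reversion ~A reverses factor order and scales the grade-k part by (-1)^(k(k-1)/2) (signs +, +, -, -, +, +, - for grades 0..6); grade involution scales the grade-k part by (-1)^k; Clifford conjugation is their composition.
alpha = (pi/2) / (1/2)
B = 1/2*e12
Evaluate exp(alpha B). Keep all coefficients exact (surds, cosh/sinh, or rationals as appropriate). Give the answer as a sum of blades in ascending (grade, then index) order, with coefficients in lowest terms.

B^2 = (1/2)^2*(e12)^2 = 1/4*(-1) = -1/4 (a basis 2-blade squares to minus the product of its generators' squares).
B^2 = -1/4 — the negative square puts this in the circular regime; l = 1/2, alpha*l = pi/2, so exp(alpha B) = cos(pi/2) + (sin(pi/2)/(1/2))*B = 0 + (2)*B.
Answer: e12


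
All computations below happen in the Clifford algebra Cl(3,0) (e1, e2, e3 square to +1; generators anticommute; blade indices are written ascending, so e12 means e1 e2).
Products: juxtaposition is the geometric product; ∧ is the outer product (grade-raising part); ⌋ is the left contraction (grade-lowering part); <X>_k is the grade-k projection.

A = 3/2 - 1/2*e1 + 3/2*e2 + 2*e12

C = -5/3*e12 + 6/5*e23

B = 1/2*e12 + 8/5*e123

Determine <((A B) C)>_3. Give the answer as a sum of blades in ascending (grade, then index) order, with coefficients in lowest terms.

step 1: -1 - 3/4*e1 - 1/4*e2 - 16/5*e3 + 3/4*e12 - 12/5*e13 - 4/5*e23 + 12/5*e123
step 2: 221/100 - 989/300*e1 + 509/100*e2 + 37/10*e3 + 341/75*e12 - 13/30*e13 + 14/5*e23 + 133/30*e123
step 3: 133/30*e123
Answer: 133/30*e123


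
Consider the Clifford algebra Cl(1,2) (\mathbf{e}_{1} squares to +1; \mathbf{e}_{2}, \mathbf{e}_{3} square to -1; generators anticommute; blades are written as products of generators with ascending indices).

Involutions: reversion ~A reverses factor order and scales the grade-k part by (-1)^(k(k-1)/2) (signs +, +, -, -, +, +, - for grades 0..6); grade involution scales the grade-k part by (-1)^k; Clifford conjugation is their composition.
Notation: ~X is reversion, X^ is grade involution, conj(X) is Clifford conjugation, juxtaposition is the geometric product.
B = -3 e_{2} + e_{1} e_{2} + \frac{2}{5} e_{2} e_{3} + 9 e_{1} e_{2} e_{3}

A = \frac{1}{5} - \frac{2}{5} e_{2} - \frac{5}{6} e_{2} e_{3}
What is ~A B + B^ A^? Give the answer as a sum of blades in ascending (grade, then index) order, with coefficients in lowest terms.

first term: -\frac{23}{15} - \frac{79}{10} e_{1} - \frac{3}{5} e_{2} - \frac{117}{50} e_{3} + \frac{1}{5} e_{1} e_{2} - \frac{83}{30} e_{1} e_{3} + \frac{2}{25} e_{2} e_{3} + \frac{9}{5} e_{1} e_{2} e_{3}
second term: -\frac{13}{15} - \frac{79}{10} e_{1} + \frac{3}{5} e_{2} + \frac{133}{50} e_{3} + \frac{1}{5} e_{1} e_{2} - \frac{83}{30} e_{1} e_{3} + \frac{2}{25} e_{2} e_{3} - \frac{9}{5} e_{1} e_{2} e_{3}
Answer: -\frac{12}{5} - \frac{79}{5} e_{1} + \frac{8}{25} e_{3} + \frac{2}{5} e_{1} e_{2} - \frac{83}{15} e_{1} e_{3} + \frac{4}{25} e_{2} e_{3}


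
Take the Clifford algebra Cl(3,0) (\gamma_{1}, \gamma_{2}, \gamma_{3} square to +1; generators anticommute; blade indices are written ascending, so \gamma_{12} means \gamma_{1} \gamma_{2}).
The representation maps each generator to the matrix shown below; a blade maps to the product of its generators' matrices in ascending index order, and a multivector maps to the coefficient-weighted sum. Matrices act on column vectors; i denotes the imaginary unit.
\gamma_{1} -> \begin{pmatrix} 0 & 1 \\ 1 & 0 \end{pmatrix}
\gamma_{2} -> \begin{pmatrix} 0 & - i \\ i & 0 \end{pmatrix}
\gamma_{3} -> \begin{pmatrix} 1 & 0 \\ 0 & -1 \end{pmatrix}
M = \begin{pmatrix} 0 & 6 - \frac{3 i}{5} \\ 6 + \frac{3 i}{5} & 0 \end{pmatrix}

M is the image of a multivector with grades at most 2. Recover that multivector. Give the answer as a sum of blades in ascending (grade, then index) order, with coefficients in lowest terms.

Method: 1, rho(\gamma_{1}), rho(\gamma_{2}), rho(\gamma_{3}) form a trace-orthogonal basis of the 2x2 complex matrices (tr(X Y) = 2 if X = Y, else 0), so M = m0*1 + m1*rho(\gamma_{1}) + m2*rho(\gamma_{2}) + m3*rho(\gamma_{3}) with m0 = tr(M)/2 = 0, m1 = tr(M rho(\gamma_{1}))/2 = 6, m2 = tr(M rho(\gamma_{2}))/2 = \frac{3}{5}, m3 = tr(M rho(\gamma_{3}))/2 = 0.
Multiplying table entries, the bivector images are rho(\gamma_{12}) = i*rho(\gamma_{3}), rho(\gamma_{13}) = -i*rho(\gamma_{2}), rho(\gamma_{23}) = i*rho(\gamma_{1}); with real blade coefficients the real parts of m0..m3 are the coefficients of 1, \gamma_{1}, \gamma_{2}, \gamma_{3} and the imaginary parts give the bivectors (\gamma_{23}: Im m1, \gamma_{13}: -Im m2, \gamma_{12}: Im m3).
Answer: 6 \gamma_{1} + \frac{3}{5} \gamma_{2}


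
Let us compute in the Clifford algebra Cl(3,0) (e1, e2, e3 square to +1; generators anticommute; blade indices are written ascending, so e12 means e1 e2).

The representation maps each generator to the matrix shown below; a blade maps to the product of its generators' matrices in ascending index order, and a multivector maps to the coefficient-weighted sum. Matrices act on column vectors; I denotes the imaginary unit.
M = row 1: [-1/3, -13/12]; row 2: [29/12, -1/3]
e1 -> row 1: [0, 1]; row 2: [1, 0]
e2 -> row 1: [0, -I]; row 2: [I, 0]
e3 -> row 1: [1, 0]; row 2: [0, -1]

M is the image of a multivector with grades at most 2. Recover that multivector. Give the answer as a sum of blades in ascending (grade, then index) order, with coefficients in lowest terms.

Method: 1, rho(e1), rho(e2), rho(e3) form a trace-orthogonal basis of the 2x2 complex matrices (tr(X Y) = 2 if X = Y, else 0), so M = m0*1 + m1*rho(e1) + m2*rho(e2) + m3*rho(e3) with m0 = tr(M)/2 = -1/3, m1 = tr(M rho(e1))/2 = 2/3, m2 = tr(M rho(e2))/2 = -7*I/4, m3 = tr(M rho(e3))/2 = 0.
Multiplying table entries, the bivector images are rho(e12) = I*rho(e3), rho(e13) = -I*rho(e2), rho(e23) = I*rho(e1); with real blade coefficients the real parts of m0..m3 are the coefficients of 1, e1, e2, e3 and the imaginary parts give the bivectors (e23: Im m1, e13: -Im m2, e12: Im m3).
Answer: -1/3 + 2/3*e1 + 7/4*e13


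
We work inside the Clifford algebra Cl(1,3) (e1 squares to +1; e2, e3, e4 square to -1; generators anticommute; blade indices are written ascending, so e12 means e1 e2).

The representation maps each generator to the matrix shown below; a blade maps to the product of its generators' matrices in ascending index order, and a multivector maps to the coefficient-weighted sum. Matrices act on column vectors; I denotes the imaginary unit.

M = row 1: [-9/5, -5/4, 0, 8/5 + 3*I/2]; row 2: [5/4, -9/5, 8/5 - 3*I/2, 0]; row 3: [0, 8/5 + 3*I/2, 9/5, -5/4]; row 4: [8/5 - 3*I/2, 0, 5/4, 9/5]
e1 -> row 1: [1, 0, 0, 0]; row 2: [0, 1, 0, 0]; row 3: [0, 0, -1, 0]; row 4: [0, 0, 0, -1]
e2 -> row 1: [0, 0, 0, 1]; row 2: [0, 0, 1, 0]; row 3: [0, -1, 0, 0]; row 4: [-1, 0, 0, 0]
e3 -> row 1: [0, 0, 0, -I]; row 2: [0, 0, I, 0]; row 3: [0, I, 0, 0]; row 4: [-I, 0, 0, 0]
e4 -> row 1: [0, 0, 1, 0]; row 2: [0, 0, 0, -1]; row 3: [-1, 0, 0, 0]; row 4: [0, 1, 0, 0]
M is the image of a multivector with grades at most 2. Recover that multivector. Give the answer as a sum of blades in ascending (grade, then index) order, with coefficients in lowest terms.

Method: the blade images are trace-orthogonal — tr(rho(e_A) rho(e_B)^-1) = 4 if A = B and 0 otherwise — and rho(e_A)^-1 = (e_A)^2 * rho(e_A) with (e_A)^2 = +1 or -1, so the coefficient of e_A in the preimage is (e_A)^2 * tr(M rho(e_A))/4.
Nonzero projections over blades of grade <= 2: e1: (e1)^2 = +1, tr(M rho(e1)) = -36/5, coefficient -9/5; e12: (e12)^2 = +1, tr(M rho(e12)) = 32/5, coefficient 8/5; e13: (e13)^2 = +1, tr(M rho(e13)) = -6, coefficient -3/2; e24: (e24)^2 = -1, tr(M rho(e24)) = 5, coefficient -5/4. Every other blade of grade <= 2 projects to 0.
Answer: -9/5*e1 + 8/5*e12 - 3/2*e13 - 5/4*e24


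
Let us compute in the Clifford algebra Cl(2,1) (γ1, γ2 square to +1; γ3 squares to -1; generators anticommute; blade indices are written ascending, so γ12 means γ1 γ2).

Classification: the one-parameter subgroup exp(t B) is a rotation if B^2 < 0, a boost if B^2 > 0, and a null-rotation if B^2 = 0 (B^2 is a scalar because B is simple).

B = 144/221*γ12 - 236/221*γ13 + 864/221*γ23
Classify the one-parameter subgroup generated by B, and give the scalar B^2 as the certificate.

B^2 term by term: the squares give (144/221)^2*(γ12)^2 + (-236/221)^2*(γ13)^2 + (864/221)^2*(γ23)^2 = 20736/48841*(-1) + 55696/48841*(+1) + 746496/48841*(+1) = 16 (each basis 2-blade squares to minus the product of its generators' squares); cross terms between blades sharing an index anticommute and cancel. So B^2 = 16.
Answer: boost, certificate B^2 = 16. No conjugation can change B^2 = 16; the sign gives the class.


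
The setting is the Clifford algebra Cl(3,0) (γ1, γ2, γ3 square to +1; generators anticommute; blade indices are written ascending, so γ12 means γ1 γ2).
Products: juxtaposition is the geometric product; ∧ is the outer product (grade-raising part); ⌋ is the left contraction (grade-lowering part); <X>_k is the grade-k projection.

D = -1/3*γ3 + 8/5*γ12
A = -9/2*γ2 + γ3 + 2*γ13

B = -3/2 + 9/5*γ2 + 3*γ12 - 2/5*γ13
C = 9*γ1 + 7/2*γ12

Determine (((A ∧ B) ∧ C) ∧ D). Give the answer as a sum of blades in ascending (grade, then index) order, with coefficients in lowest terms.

step 1: 27/4*γ2 - 3/2*γ3 - 3*γ13 - 9/5*γ23 - 12/5*γ123
step 2: -243/4*γ12 + 27/2*γ13 - 429/20*γ123
step 3: 81/4*γ123
Answer: 81/4*γ123


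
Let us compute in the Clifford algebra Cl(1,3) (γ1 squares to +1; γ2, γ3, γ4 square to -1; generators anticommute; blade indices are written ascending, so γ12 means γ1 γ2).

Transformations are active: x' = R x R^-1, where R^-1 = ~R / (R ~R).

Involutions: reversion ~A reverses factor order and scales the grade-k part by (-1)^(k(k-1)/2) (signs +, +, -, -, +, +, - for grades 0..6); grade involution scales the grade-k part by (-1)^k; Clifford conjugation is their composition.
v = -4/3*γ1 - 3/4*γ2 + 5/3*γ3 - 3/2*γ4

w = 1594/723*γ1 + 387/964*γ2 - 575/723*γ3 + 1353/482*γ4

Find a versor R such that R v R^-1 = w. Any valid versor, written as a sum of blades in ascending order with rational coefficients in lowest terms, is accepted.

Why this works: both vectors square to -61/16, so q(v) = q(w) and R = v + w = 210/241*γ1 - 84/241*γ2 + 210/241*γ3 + 315/241*γ4 carries v to w — its own direction survives, the complement (v - w)/2 flips.
Answer: 210/241*γ1 - 84/241*γ2 + 210/241*γ3 + 315/241*γ4


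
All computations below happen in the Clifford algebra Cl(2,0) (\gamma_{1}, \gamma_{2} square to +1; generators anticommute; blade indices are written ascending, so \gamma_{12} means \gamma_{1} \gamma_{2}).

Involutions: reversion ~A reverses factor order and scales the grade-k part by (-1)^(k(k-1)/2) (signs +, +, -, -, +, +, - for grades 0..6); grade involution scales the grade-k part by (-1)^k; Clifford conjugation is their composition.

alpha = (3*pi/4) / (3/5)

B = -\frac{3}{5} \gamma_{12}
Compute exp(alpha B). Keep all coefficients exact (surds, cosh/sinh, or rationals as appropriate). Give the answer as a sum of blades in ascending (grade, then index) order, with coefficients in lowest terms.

B^2 = (-\frac{3}{5})^2*(\gamma_{12})^2 = \frac{9}{25}*(-1) = -\frac{9}{25} (a basis 2-blade squares to minus the product of its generators' squares).
B^2 = -\frac{9}{25} — the series telescopes trigonometrically here: l = \frac{3}{5}, alpha*l = \frac{3 \pi}{4}, so exp(alpha B) = cos(\frac{3 \pi}{4}) + (sin(\frac{3 \pi}{4})/(\frac{3}{5}))*B = - \frac{\sqrt{2}}{2} + (\frac{5 \sqrt{2}}{6})*B.
Answer: - \frac{\sqrt{2}}{2} - \frac{\sqrt{2}}{2} \gamma_{12}


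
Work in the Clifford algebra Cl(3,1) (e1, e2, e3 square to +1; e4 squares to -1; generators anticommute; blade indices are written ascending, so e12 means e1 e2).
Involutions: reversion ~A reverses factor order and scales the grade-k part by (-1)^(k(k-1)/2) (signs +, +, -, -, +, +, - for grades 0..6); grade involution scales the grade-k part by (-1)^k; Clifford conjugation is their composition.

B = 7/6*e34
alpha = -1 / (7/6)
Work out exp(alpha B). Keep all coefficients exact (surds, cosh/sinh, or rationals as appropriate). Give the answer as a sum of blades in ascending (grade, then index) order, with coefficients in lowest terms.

B^2 = (7/6)^2*(e34)^2 = 49/36*(+1) = 49/36 (a basis 2-blade squares to minus the product of its generators' squares).
B^2 = 49/36 — since the square is positive, the closed form is hyperbolic: l = 7/6, alpha*l = -1, so exp(alpha B) = cosh(-1) + (sinh(-1)/(7/6))*B = cosh(1) + (-6*sinh(1)/7)*B.
Answer: cosh(1) - sinh(1)*e34


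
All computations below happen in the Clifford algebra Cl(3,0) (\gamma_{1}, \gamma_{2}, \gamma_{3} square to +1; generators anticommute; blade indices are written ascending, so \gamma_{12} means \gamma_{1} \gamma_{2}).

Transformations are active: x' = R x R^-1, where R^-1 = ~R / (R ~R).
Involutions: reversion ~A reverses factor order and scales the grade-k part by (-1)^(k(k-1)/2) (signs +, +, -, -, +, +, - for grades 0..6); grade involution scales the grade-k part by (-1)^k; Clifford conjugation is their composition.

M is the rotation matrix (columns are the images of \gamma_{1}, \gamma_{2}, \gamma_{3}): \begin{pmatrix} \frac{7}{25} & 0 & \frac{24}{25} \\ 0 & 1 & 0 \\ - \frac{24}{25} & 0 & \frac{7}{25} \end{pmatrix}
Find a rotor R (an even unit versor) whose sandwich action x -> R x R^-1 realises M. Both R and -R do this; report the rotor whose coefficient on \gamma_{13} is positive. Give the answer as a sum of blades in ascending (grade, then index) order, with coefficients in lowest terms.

Method: write R = a + b12*\gamma_{12} + b13*\gamma_{13} + b23*\gamma_{23} with a^2 + b12^2 + b13^2 + b23^2 = 1 (so R^-1 = ~R). Expanding the columns R e_j ~R gives tr M = 4a^2 - 1 and, from the antisymmetric part, M21 - M12 = -4a*b12, M13 - M31 = 4a*b13, M32 - M23 = -4a*b23.
Here tr M = \frac{39}{25}, so a^2 = (1 + tr M)/4 = \frac{16}{25} and a = ±\frac{4}{5}. Taking a = \frac{4}{5}: M21 - M12 = 0, M13 - M31 = \frac{48}{25}, M32 - M23 = 0, giving b12 = 0, b13 = \frac{3}{5}, b23 = 0, i.e. R = \frac{4}{5} + \frac{3}{5} \gamma_{13}.
Its \gamma_{13} coefficient is already positive.
Answer: \frac{4}{5} + \frac{3}{5} \gamma_{13}. Note: both R and -R realise this M (trace \frac{39}{25}); the covering map identifies them, and the \gamma_{13}-coefficient sign is the tie-breaker.
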